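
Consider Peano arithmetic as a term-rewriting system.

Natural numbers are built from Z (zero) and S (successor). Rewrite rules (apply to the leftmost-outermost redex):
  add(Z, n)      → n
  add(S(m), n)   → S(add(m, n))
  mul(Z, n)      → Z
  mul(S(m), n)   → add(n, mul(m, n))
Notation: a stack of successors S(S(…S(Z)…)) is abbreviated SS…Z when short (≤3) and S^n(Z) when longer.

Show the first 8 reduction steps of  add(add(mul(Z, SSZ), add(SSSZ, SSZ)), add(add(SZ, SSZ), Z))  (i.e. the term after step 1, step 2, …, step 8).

Answer: after 8 steps: S(S(S(add(add(Z, SSZ), add(add(SZ, SSZ), Z)))))

Working:
  start: add(add(mul(Z, SSZ), add(SSSZ, SSZ)), add(add(SZ, SSZ), Z))
  [1] add(add(Z, add(SSSZ, SSZ)), add(add(SZ, SSZ), Z))
  [2] add(add(SSSZ, SSZ), add(add(SZ, SSZ), Z))
  [3] add(S(add(SSZ, SSZ)), add(add(SZ, SSZ), Z))
  [4] S(add(add(SSZ, SSZ), add(add(SZ, SSZ), Z)))
  [5] S(add(S(add(SZ, SSZ)), add(add(SZ, SSZ), Z)))
  [6] S(S(add(add(SZ, SSZ), add(add(SZ, SSZ), Z))))
  [7] S(S(add(S(add(Z, SSZ)), add(add(SZ, SSZ), Z))))
  [8] S(S(S(add(add(Z, SSZ), add(add(SZ, SSZ), Z)))))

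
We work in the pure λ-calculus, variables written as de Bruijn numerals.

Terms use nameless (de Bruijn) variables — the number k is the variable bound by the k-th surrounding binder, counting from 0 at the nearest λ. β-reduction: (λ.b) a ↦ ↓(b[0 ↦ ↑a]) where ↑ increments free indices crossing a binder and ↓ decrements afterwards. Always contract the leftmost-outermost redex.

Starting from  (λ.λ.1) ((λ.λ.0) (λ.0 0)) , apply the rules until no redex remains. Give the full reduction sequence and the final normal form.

Answer: normal form = λ.λ.0  (in 2 steps)

Derivation:
  start: (λ.λ.1) ((λ.λ.0) (λ.0 0))
  →1  λ.(λ.λ.0) (λ.0 0)
  →2  λ.λ.0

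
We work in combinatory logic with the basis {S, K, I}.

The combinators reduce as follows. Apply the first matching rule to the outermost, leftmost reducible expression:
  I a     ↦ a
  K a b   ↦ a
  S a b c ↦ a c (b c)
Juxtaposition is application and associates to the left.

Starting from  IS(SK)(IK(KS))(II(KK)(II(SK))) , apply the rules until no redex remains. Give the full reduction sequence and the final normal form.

  start: IS(SK)(IK(KS))(II(KK)(II(SK)))
  →1  S(SK)(IK(KS))(II(KK)(II(SK)))
  →2  SK(II(KK)(II(SK)))(IK(KS)(II(KK)(II(SK))))
  →3  K(IK(KS)(II(KK)(II(SK))))(II(KK)(II(SK))(IK(KS)(II(KK)(II(SK)))))
  →4  IK(KS)(II(KK)(II(SK)))
  →5  K(KS)(II(KK)(II(SK)))
  →6  KS

Answer: normal form = KS  (in 6 steps)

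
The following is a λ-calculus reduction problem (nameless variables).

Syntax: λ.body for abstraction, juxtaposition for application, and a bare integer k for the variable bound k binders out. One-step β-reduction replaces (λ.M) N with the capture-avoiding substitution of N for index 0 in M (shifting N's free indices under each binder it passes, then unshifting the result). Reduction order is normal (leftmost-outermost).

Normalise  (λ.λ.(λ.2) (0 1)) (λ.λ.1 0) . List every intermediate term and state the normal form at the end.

Answer: normal form = λ.λ.λ.1 0  (in 2 steps)

Reduction:
  start: (λ.λ.(λ.2) (0 1)) (λ.λ.1 0)
  step 1: λ.(λ.λ.λ.1 0) (0 (λ.λ.1 0))
  step 2: λ.λ.λ.1 0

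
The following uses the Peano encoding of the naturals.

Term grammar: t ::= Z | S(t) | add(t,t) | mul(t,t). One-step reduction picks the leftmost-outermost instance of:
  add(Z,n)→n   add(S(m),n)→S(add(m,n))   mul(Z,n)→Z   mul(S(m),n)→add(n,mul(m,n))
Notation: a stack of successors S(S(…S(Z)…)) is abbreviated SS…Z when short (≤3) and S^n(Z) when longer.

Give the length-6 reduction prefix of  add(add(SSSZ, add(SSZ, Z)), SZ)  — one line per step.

  start: add(add(SSSZ, add(SSZ, Z)), SZ)
  [1] add(S(add(SSZ, add(SSZ, Z))), SZ)
  [2] S(add(add(SSZ, add(SSZ, Z)), SZ))
  [3] S(add(S(add(SZ, add(SSZ, Z))), SZ))
  [4] S(S(add(add(SZ, add(SSZ, Z)), SZ)))
  [5] S(S(add(S(add(Z, add(SSZ, Z))), SZ)))
  [6] S(S(S(add(add(Z, add(SSZ, Z)), SZ))))

Answer: after 6 steps: S(S(S(add(add(Z, add(SSZ, Z)), SZ))))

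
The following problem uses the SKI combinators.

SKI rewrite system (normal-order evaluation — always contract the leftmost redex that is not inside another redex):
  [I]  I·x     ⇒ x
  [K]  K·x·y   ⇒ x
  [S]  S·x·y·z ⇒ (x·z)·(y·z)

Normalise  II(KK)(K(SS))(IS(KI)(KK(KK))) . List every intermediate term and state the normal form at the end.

Answer: normal form = K(S(KI)K)  (in 5 steps)

Working:
  start: II(KK)(K(SS))(IS(KI)(KK(KK)))
  →1  I(KK)(K(SS))(IS(KI)(KK(KK)))
  →2  KK(K(SS))(IS(KI)(KK(KK)))
  →3  K(IS(KI)(KK(KK)))
  →4  K(S(KI)(KK(KK)))
  →5  K(S(KI)K)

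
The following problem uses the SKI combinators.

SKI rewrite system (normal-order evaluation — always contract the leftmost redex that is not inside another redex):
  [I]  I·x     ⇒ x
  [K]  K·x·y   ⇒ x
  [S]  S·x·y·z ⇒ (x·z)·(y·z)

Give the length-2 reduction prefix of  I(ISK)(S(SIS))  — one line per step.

  start: I(ISK)(S(SIS))
  step 1: ISK(S(SIS))
  step 2: SK(S(SIS))

Answer: after 2 steps: SK(S(SIS))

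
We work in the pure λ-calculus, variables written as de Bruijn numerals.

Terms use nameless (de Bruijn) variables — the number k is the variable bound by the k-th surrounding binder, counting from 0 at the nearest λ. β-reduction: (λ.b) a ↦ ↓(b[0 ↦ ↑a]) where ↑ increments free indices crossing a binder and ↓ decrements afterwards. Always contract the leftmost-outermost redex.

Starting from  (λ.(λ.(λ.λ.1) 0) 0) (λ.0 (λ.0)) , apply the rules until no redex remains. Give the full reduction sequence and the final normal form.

  start: (λ.(λ.(λ.λ.1) 0) 0) (λ.0 (λ.0))
  →1  (λ.(λ.λ.1) 0) (λ.0 (λ.0))
  →2  (λ.λ.1) (λ.0 (λ.0))
  →3  λ.λ.0 (λ.0)

Answer: normal form = λ.λ.0 (λ.0)  (in 3 steps)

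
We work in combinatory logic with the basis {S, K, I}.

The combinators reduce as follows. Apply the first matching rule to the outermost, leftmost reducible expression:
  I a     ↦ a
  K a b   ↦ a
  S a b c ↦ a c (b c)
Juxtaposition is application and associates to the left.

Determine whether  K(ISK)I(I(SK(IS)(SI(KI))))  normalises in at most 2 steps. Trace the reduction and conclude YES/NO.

  start: K(ISK)I(I(SK(IS)(SI(KI))))
  step 1: ISK(I(SK(IS)(SI(KI))))
  step 2: SK(I(SK(IS)(SI(KI))))

Answer: NO — after 2 steps the term is SK(I(SK(IS)(SI(KI)))), not yet normal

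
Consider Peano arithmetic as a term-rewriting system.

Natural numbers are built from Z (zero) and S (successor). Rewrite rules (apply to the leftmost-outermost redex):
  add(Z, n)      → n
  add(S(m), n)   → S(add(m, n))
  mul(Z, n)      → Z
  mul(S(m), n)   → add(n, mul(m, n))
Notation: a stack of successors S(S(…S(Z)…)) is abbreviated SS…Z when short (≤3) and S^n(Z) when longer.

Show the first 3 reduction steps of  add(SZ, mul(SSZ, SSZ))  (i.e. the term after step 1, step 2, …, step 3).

Answer: after 3 steps: S(add(SSZ, mul(SZ, SSZ)))

Reduction:
  start: add(SZ, mul(SSZ, SSZ))
  [1] S(add(Z, mul(SSZ, SSZ)))
  [2] S(mul(SSZ, SSZ))
  [3] S(add(SSZ, mul(SZ, SSZ)))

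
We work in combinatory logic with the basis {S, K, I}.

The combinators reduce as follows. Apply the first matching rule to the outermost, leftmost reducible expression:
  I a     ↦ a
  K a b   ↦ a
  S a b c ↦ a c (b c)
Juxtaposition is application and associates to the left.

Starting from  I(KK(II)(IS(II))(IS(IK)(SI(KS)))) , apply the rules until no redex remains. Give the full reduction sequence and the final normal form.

Answer: normal form = SI  (in 5 steps)

Derivation:
  start: I(KK(II)(IS(II))(IS(IK)(SI(KS))))
  →1  KK(II)(IS(II))(IS(IK)(SI(KS)))
  →2  K(IS(II))(IS(IK)(SI(KS)))
  →3  IS(II)
  →4  S(II)
  →5  SI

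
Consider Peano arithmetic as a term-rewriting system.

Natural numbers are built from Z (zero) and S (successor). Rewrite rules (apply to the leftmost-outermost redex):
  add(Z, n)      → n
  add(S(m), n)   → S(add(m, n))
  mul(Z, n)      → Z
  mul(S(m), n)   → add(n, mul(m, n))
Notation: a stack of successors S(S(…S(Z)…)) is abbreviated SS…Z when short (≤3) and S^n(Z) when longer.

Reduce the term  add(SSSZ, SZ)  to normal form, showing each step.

  start: add(SSSZ, SZ)
  [1] S(add(SSZ, SZ))
  [2] S(S(add(SZ, SZ)))
  [3] S(S(S(add(Z, SZ))))
  [4] S^4(Z)

Answer: normal form = S^4(Z)  (in 4 steps)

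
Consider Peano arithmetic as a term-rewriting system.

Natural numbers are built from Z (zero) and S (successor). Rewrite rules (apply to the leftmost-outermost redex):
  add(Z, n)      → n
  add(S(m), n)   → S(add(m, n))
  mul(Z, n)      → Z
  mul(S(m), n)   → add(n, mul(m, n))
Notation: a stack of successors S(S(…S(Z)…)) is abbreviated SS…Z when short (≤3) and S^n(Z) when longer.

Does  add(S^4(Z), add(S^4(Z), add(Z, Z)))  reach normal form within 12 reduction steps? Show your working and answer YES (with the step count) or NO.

Answer: YES — reaches normal form S^8(Z) in 11 ≤ 12 steps

Working:
  start: add(S^4(Z), add(S^4(Z), add(Z, Z)))
  step 1: S(add(SSSZ, add(S^4(Z), add(Z, Z))))
  step 2: S(S(add(SSZ, add(S^4(Z), add(Z, Z)))))
  step 3: S(S(S(add(SZ, add(S^4(Z), add(Z, Z))))))
  step 4: S(S(S(S(add(Z, add(S^4(Z), add(Z, Z)))))))
  step 5: S(S(S(S(add(S^4(Z), add(Z, Z))))))
  step 6: S(S(S(S(S(add(SSSZ, add(Z, Z)))))))
  step 7: S(S(S(S(S(S(add(SSZ, add(Z, Z))))))))
  step 8: S(S(S(S(S(S(S(add(SZ, add(Z, Z)))))))))
  step 9: S(S(S(S(S(S(S(S(add(Z, add(Z, Z))))))))))
  step 10: S(S(S(S(S(S(S(S(add(Z, Z)))))))))
  step 11: S^8(Z)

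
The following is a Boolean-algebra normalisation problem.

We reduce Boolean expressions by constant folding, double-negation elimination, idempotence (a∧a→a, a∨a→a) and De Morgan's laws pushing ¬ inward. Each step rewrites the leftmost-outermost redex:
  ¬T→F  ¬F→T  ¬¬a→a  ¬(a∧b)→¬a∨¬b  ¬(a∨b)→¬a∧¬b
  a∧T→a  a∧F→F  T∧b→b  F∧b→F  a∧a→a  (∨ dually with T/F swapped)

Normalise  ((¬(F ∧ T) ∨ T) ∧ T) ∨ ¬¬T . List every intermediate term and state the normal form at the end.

Answer: normal form = T  (in 3 steps)

Working:
  start: ((¬(F ∧ T) ∨ T) ∧ T) ∨ ¬¬T
  [1] (¬(F ∧ T) ∨ T) ∨ ¬¬T
  [2] T ∨ ¬¬T
  [3] T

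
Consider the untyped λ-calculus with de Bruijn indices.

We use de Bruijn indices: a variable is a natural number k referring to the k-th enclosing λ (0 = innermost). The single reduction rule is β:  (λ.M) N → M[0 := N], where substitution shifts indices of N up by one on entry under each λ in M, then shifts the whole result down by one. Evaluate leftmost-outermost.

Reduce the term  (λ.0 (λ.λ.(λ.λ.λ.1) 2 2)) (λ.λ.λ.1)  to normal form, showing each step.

Answer: normal form = λ.λ.1  (in 2 steps)

Reduction:
  start: (λ.0 (λ.λ.(λ.λ.λ.1) 2 2)) (λ.λ.λ.1)
  [1] (λ.λ.λ.1) (λ.λ.(λ.λ.λ.1) (λ.λ.λ.1) (λ.λ.λ.1))
  [2] λ.λ.1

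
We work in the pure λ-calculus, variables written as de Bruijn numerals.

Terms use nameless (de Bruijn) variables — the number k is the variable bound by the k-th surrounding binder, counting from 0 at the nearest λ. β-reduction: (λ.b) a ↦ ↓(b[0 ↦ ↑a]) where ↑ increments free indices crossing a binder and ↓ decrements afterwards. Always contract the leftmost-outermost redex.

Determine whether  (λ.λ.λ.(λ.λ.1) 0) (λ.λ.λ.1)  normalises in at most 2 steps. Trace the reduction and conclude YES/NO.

  start: (λ.λ.λ.(λ.λ.1) 0) (λ.λ.λ.1)
  →1  λ.λ.(λ.λ.1) 0
  →2  λ.λ.λ.1

Answer: YES — reaches normal form λ.λ.λ.1 in 2 ≤ 2 steps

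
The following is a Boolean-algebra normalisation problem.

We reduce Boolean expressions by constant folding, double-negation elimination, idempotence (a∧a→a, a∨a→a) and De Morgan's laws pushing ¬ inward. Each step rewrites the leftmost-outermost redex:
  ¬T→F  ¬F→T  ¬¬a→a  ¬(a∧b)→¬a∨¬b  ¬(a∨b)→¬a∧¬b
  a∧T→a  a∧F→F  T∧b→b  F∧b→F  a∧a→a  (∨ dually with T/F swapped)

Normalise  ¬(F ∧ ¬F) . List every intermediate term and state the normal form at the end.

  start: ¬(F ∧ ¬F)
  [1] ¬F ∨ ¬¬F
  [2] T ∨ ¬¬F
  [3] T

Answer: normal form = T  (in 3 steps)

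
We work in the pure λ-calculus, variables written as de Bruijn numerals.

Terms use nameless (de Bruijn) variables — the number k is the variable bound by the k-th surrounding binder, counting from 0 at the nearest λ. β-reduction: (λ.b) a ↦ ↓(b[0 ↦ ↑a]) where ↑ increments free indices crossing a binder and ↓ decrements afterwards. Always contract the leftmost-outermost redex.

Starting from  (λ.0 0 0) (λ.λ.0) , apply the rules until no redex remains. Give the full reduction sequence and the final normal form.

  start: (λ.0 0 0) (λ.λ.0)
  step 1: (λ.λ.0) (λ.λ.0) (λ.λ.0)
  step 2: (λ.0) (λ.λ.0)
  step 3: λ.λ.0

Answer: normal form = λ.λ.0  (in 3 steps)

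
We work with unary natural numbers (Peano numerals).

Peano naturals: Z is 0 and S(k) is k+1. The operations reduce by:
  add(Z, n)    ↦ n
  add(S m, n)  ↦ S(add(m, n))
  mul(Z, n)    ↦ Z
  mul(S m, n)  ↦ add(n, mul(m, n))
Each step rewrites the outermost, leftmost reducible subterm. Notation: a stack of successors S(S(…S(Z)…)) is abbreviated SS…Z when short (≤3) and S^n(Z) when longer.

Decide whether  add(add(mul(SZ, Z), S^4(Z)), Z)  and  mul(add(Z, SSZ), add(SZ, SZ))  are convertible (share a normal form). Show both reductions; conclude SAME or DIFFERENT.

Answer: SAME — A ⇓ S^4(Z), B ⇓ S^4(Z)

Working:
Term A:
  start: add(add(mul(SZ, Z), S^4(Z)), Z)
  →1  add(add(add(Z, mul(Z, Z)), S^4(Z)), Z)
  →2  add(add(mul(Z, Z), S^4(Z)), Z)
  →3  add(add(Z, S^4(Z)), Z)
  →4  add(S^4(Z), Z)
  →5  S(add(SSSZ, Z))
  →6  S(S(add(SSZ, Z)))
  →7  S(S(S(add(SZ, Z))))
  →8  S(S(S(S(add(Z, Z)))))
  →9  S^4(Z)

Term B:
  start: mul(add(Z, SSZ), add(SZ, SZ))
  →1  mul(SSZ, add(SZ, SZ))
  →2  add(add(SZ, SZ), mul(SZ, add(SZ, SZ)))
  →3  add(S(add(Z, SZ)), mul(SZ, add(SZ, SZ)))
  →4  S(add(add(Z, SZ), mul(SZ, add(SZ, SZ))))
  →5  S(add(SZ, mul(SZ, add(SZ, SZ))))
  →6  S(S(add(Z, mul(SZ, add(SZ, SZ)))))
  →7  S(S(mul(SZ, add(SZ, SZ))))
  →8  S(S(add(add(SZ, SZ), mul(Z, add(SZ, SZ)))))
  →9  S(S(add(S(add(Z, SZ)), mul(Z, add(SZ, SZ)))))
  →10  S(S(S(add(add(Z, SZ), mul(Z, add(SZ, SZ))))))
  →11  S(S(S(add(SZ, mul(Z, add(SZ, SZ))))))
  →12  S(S(S(S(add(Z, mul(Z, add(SZ, SZ)))))))
  →13  S(S(S(S(mul(Z, add(SZ, SZ))))))
  →14  S^4(Z)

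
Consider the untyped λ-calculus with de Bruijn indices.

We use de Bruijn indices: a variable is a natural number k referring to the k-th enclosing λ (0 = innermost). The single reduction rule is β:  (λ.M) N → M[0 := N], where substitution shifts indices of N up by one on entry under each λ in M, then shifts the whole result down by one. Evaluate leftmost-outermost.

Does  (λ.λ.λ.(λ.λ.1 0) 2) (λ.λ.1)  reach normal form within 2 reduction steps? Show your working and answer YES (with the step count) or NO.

Answer: NO — after 2 steps the term is λ.λ.λ.(λ.λ.1) 0, not yet normal

Reduction:
  start: (λ.λ.λ.(λ.λ.1 0) 2) (λ.λ.1)
  step 1: λ.λ.(λ.λ.1 0) (λ.λ.1)
  step 2: λ.λ.λ.(λ.λ.1) 0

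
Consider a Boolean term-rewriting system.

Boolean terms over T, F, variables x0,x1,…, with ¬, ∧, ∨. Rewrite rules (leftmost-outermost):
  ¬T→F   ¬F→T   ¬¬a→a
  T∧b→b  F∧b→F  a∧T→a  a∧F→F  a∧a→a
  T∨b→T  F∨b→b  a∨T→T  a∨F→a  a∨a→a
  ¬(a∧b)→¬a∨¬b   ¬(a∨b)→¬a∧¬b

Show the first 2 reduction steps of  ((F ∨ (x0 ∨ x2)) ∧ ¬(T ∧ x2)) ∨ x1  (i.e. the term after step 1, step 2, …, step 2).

Answer: after 2 steps: ((x0 ∨ x2) ∧ (¬T ∨ ¬x2)) ∨ x1

Working:
  start: ((F ∨ (x0 ∨ x2)) ∧ ¬(T ∧ x2)) ∨ x1
  →1  ((x0 ∨ x2) ∧ ¬(T ∧ x2)) ∨ x1
  →2  ((x0 ∨ x2) ∧ (¬T ∨ ¬x2)) ∨ x1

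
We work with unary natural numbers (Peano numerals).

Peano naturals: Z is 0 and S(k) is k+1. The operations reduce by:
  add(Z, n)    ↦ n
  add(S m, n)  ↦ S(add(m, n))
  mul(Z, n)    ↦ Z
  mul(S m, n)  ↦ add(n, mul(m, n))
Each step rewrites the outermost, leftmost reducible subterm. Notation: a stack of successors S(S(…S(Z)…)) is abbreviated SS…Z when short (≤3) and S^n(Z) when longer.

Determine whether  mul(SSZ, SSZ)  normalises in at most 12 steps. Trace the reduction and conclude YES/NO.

Answer: YES — reaches normal form S^4(Z) in 9 ≤ 12 steps

Derivation:
  start: mul(SSZ, SSZ)
  [1] add(SSZ, mul(SZ, SSZ))
  [2] S(add(SZ, mul(SZ, SSZ)))
  [3] S(S(add(Z, mul(SZ, SSZ))))
  [4] S(S(mul(SZ, SSZ)))
  [5] S(S(add(SSZ, mul(Z, SSZ))))
  [6] S(S(S(add(SZ, mul(Z, SSZ)))))
  [7] S(S(S(S(add(Z, mul(Z, SSZ))))))
  [8] S(S(S(S(mul(Z, SSZ)))))
  [9] S^4(Z)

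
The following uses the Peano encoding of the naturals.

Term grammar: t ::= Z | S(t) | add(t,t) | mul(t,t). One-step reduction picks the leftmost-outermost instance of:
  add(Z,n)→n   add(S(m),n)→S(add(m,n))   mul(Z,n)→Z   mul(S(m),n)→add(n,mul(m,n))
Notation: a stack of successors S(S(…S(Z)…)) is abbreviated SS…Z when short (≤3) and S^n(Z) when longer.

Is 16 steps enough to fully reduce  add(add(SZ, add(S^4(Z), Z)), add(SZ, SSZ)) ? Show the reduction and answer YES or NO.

  start: add(add(SZ, add(S^4(Z), Z)), add(SZ, SSZ))
  step 1: add(S(add(Z, add(S^4(Z), Z))), add(SZ, SSZ))
  step 2: S(add(add(Z, add(S^4(Z), Z)), add(SZ, SSZ)))
  step 3: S(add(add(S^4(Z), Z), add(SZ, SSZ)))
  step 4: S(add(S(add(SSSZ, Z)), add(SZ, SSZ)))
  step 5: S(S(add(add(SSSZ, Z), add(SZ, SSZ))))
  step 6: S(S(add(S(add(SSZ, Z)), add(SZ, SSZ))))
  step 7: S(S(S(add(add(SSZ, Z), add(SZ, SSZ)))))
  step 8: S(S(S(add(S(add(SZ, Z)), add(SZ, SSZ)))))
  step 9: S(S(S(S(add(add(SZ, Z), add(SZ, SSZ))))))
  step 10: S(S(S(S(add(S(add(Z, Z)), add(SZ, SSZ))))))
  step 11: S(S(S(S(S(add(add(Z, Z), add(SZ, SSZ)))))))
  step 12: S(S(S(S(S(add(Z, add(SZ, SSZ)))))))
  step 13: S(S(S(S(S(add(SZ, SSZ))))))
  step 14: S(S(S(S(S(S(add(Z, SSZ)))))))
  step 15: S^8(Z)

Answer: YES — reaches normal form S^8(Z) in 15 ≤ 16 steps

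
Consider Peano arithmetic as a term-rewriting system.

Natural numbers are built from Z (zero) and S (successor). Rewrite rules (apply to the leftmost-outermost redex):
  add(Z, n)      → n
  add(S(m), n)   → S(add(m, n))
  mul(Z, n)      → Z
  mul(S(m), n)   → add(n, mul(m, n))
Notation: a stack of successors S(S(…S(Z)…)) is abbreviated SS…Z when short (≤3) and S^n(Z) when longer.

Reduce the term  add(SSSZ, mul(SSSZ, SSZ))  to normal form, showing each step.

  start: add(SSSZ, mul(SSSZ, SSZ))
  →1  S(add(SSZ, mul(SSSZ, SSZ)))
  →2  S(S(add(SZ, mul(SSSZ, SSZ))))
  →3  S(S(S(add(Z, mul(SSSZ, SSZ)))))
  →4  S(S(S(mul(SSSZ, SSZ))))
  →5  S(S(S(add(SSZ, mul(SSZ, SSZ)))))
  →6  S(S(S(S(add(SZ, mul(SSZ, SSZ))))))
  →7  S(S(S(S(S(add(Z, mul(SSZ, SSZ)))))))
  →8  S(S(S(S(S(mul(SSZ, SSZ))))))
  →9  S(S(S(S(S(add(SSZ, mul(SZ, SSZ)))))))
  →10  S(S(S(S(S(S(add(SZ, mul(SZ, SSZ))))))))
  →11  S(S(S(S(S(S(S(add(Z, mul(SZ, SSZ)))))))))
  →12  S(S(S(S(S(S(S(mul(SZ, SSZ))))))))
  →13  S(S(S(S(S(S(S(add(SSZ, mul(Z, SSZ)))))))))
  →14  S(S(S(S(S(S(S(S(add(SZ, mul(Z, SSZ))))))))))
  →15  S(S(S(S(S(S(S(S(S(add(Z, mul(Z, SSZ)))))))))))
  →16  S(S(S(S(S(S(S(S(S(mul(Z, SSZ))))))))))
  →17  S^9(Z)

Answer: normal form = S^9(Z)  (in 17 steps)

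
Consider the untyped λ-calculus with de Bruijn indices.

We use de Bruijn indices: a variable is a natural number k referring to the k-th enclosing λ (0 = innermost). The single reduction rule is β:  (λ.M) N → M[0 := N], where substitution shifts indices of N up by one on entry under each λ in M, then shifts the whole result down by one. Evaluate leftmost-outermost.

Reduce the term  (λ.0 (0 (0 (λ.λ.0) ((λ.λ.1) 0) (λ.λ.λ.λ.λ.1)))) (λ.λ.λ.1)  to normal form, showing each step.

  start: (λ.0 (0 (0 (λ.λ.0) ((λ.λ.1) 0) (λ.λ.λ.λ.λ.1)))) (λ.λ.λ.1)
  step 1: (λ.λ.λ.1) ((λ.λ.λ.1) ((λ.λ.λ.1) (λ.λ.0) ((λ.λ.1) (λ.λ.λ.1)) (λ.λ.λ.λ.λ.1)))
  step 2: λ.λ.1

Answer: normal form = λ.λ.1  (in 2 steps)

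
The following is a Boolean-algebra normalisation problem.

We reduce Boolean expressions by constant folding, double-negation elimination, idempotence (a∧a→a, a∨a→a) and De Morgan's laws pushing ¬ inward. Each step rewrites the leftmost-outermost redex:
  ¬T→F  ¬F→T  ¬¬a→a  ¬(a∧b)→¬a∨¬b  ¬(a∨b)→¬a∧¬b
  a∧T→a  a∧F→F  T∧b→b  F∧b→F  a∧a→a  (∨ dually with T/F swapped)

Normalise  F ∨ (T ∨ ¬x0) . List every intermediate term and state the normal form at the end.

  start: F ∨ (T ∨ ¬x0)
  →1  T ∨ ¬x0
  →2  T

Answer: normal form = T  (in 2 steps)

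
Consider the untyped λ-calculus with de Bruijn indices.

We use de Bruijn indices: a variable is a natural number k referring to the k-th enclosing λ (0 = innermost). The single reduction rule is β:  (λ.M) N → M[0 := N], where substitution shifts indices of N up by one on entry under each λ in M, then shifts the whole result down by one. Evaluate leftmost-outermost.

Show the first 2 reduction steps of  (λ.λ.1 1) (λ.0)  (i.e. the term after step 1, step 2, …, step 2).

  start: (λ.λ.1 1) (λ.0)
  [1] λ.(λ.0) (λ.0)
  [2] λ.λ.0

Answer: after 2 steps: λ.λ.0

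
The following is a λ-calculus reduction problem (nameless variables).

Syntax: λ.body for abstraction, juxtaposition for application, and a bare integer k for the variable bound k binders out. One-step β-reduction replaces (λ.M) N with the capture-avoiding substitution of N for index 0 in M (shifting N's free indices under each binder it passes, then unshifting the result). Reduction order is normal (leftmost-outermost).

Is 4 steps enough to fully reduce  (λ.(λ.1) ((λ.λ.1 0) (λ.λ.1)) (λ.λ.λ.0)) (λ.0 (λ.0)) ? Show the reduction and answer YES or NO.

Answer: YES — reaches normal form λ.λ.0 in 4 ≤ 4 steps

Working:
  start: (λ.(λ.1) ((λ.λ.1 0) (λ.λ.1)) (λ.λ.λ.0)) (λ.0 (λ.0))
  [1] (λ.λ.0 (λ.0)) ((λ.λ.1 0) (λ.λ.1)) (λ.λ.λ.0)
  [2] (λ.0 (λ.0)) (λ.λ.λ.0)
  [3] (λ.λ.λ.0) (λ.0)
  [4] λ.λ.0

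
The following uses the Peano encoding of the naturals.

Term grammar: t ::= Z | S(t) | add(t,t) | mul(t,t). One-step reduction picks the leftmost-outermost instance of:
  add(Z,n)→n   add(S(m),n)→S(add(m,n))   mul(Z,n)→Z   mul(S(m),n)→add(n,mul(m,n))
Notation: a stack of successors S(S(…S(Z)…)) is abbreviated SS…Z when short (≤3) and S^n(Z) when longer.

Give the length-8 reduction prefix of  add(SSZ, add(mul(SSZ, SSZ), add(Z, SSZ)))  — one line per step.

  start: add(SSZ, add(mul(SSZ, SSZ), add(Z, SSZ)))
  step 1: S(add(SZ, add(mul(SSZ, SSZ), add(Z, SSZ))))
  step 2: S(S(add(Z, add(mul(SSZ, SSZ), add(Z, SSZ)))))
  step 3: S(S(add(mul(SSZ, SSZ), add(Z, SSZ))))
  step 4: S(S(add(add(SSZ, mul(SZ, SSZ)), add(Z, SSZ))))
  step 5: S(S(add(S(add(SZ, mul(SZ, SSZ))), add(Z, SSZ))))
  step 6: S(S(S(add(add(SZ, mul(SZ, SSZ)), add(Z, SSZ)))))
  step 7: S(S(S(add(S(add(Z, mul(SZ, SSZ))), add(Z, SSZ)))))
  step 8: S(S(S(S(add(add(Z, mul(SZ, SSZ)), add(Z, SSZ))))))

Answer: after 8 steps: S(S(S(S(add(add(Z, mul(SZ, SSZ)), add(Z, SSZ))))))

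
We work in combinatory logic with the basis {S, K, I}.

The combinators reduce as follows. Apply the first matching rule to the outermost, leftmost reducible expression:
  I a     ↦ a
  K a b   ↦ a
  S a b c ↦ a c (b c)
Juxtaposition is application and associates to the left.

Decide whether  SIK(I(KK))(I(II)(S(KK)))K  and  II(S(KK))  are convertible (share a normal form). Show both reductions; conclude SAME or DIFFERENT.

Answer: SAME — A ⇓ S(KK), B ⇓ S(KK)

Derivation:
Term A:
  start: SIK(I(KK))(I(II)(S(KK)))K
  →1  I(I(KK))(K(I(KK)))(I(II)(S(KK)))K
  →2  I(KK)(K(I(KK)))(I(II)(S(KK)))K
  →3  KK(K(I(KK)))(I(II)(S(KK)))K
  →4  K(I(II)(S(KK)))K
  →5  I(II)(S(KK))
  →6  II(S(KK))
  →7  I(S(KK))
  →8  S(KK)

Term B:
  start: II(S(KK))
  →1  I(S(KK))
  →2  S(KK)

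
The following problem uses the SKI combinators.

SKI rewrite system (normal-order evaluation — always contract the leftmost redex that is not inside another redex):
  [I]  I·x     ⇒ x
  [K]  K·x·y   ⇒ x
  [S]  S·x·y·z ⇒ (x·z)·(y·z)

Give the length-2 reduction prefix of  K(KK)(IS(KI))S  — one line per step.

  start: K(KK)(IS(KI))S
  [1] KKS
  [2] K

Answer: after 2 steps: K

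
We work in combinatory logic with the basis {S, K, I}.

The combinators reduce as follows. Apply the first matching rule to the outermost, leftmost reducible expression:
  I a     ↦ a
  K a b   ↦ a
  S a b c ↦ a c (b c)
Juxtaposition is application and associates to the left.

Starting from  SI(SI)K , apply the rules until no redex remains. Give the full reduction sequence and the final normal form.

Answer: normal form = K(SIK)  (in 2 steps)

Derivation:
  start: SI(SI)K
  [1] IK(SIK)
  [2] K(SIK)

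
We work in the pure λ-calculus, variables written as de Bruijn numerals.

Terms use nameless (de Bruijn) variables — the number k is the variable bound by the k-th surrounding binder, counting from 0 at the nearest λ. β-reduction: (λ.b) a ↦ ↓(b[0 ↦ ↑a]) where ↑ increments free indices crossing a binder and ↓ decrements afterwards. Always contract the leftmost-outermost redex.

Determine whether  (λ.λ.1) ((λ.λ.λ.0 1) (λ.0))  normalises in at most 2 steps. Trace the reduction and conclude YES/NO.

  start: (λ.λ.1) ((λ.λ.λ.0 1) (λ.0))
  [1] λ.(λ.λ.λ.0 1) (λ.0)
  [2] λ.λ.λ.0 1

Answer: YES — reaches normal form λ.λ.λ.0 1 in 2 ≤ 2 steps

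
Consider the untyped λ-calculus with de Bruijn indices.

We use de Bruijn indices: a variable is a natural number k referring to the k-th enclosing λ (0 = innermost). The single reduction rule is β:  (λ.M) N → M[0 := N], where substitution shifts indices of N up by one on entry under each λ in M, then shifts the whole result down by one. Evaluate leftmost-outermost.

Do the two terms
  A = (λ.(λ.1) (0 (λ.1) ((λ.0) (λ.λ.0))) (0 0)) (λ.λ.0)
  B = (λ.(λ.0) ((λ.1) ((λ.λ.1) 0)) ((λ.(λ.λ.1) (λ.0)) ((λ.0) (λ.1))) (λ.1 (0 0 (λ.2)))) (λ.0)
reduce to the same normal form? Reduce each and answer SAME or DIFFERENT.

Answer: SAME — A ⇓ λ.0, B ⇓ λ.0

Derivation:
Term A:
  start: (λ.(λ.1) (0 (λ.1) ((λ.0) (λ.λ.0))) (0 0)) (λ.λ.0)
  step 1: (λ.λ.λ.0) ((λ.λ.0) (λ.λ.λ.0) ((λ.0) (λ.λ.0))) ((λ.λ.0) (λ.λ.0))
  step 2: (λ.λ.0) ((λ.λ.0) (λ.λ.0))
  step 3: λ.0

Term B:
  start: (λ.(λ.0) ((λ.1) ((λ.λ.1) 0)) ((λ.(λ.λ.1) (λ.0)) ((λ.0) (λ.1))) (λ.1 (0 0 (λ.2)))) (λ.0)
  step 1: (λ.0) ((λ.λ.0) ((λ.λ.1) (λ.0))) ((λ.(λ.λ.1) (λ.0)) ((λ.0) (λ.λ.0))) (λ.(λ.0) (0 0 (λ.λ.0)))
  step 2: (λ.λ.0) ((λ.λ.1) (λ.0)) ((λ.(λ.λ.1) (λ.0)) ((λ.0) (λ.λ.0))) (λ.(λ.0) (0 0 (λ.λ.0)))
  step 3: (λ.0) ((λ.(λ.λ.1) (λ.0)) ((λ.0) (λ.λ.0))) (λ.(λ.0) (0 0 (λ.λ.0)))
  step 4: (λ.(λ.λ.1) (λ.0)) ((λ.0) (λ.λ.0)) (λ.(λ.0) (0 0 (λ.λ.0)))
  step 5: (λ.λ.1) (λ.0) (λ.(λ.0) (0 0 (λ.λ.0)))
  step 6: (λ.λ.0) (λ.(λ.0) (0 0 (λ.λ.0)))
  step 7: λ.0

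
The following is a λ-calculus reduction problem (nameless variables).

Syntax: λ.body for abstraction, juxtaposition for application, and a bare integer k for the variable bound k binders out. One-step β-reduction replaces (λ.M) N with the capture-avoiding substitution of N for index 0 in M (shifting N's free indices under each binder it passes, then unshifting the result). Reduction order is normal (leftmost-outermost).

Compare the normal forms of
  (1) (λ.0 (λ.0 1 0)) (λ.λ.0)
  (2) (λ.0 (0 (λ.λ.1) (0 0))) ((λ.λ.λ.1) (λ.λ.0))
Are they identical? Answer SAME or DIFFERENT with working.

Answer: DIFFERENT — A ⇓ λ.0, B ⇓ λ.λ.λ.1

Working:
Term A:
  start: (λ.0 (λ.0 1 0)) (λ.λ.0)
  →1  (λ.λ.0) (λ.0 (λ.λ.0) 0)
  →2  λ.0

Term B:
  start: (λ.0 (0 (λ.λ.1) (0 0))) ((λ.λ.λ.1) (λ.λ.0))
  →1  (λ.λ.λ.1) (λ.λ.0) ((λ.λ.λ.1) (λ.λ.0) (λ.λ.1) ((λ.λ.λ.1) (λ.λ.0) ((λ.λ.λ.1) (λ.λ.0))))
  →2  (λ.λ.1) ((λ.λ.λ.1) (λ.λ.0) (λ.λ.1) ((λ.λ.λ.1) (λ.λ.0) ((λ.λ.λ.1) (λ.λ.0))))
  →3  λ.(λ.λ.λ.1) (λ.λ.0) (λ.λ.1) ((λ.λ.λ.1) (λ.λ.0) ((λ.λ.λ.1) (λ.λ.0)))
  →4  λ.(λ.λ.1) (λ.λ.1) ((λ.λ.λ.1) (λ.λ.0) ((λ.λ.λ.1) (λ.λ.0)))
  →5  λ.(λ.λ.λ.1) ((λ.λ.λ.1) (λ.λ.0) ((λ.λ.λ.1) (λ.λ.0)))
  →6  λ.λ.λ.1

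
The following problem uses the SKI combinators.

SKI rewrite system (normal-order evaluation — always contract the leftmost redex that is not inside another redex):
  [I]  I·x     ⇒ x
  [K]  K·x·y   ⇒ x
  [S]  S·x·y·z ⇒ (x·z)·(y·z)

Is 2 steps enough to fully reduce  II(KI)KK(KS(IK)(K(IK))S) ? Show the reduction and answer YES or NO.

Answer: NO — after 2 steps the term is KIKK(KS(IK)(K(IK))S), not yet normal

Working:
  start: II(KI)KK(KS(IK)(K(IK))S)
  step 1: I(KI)KK(KS(IK)(K(IK))S)
  step 2: KIKK(KS(IK)(K(IK))S)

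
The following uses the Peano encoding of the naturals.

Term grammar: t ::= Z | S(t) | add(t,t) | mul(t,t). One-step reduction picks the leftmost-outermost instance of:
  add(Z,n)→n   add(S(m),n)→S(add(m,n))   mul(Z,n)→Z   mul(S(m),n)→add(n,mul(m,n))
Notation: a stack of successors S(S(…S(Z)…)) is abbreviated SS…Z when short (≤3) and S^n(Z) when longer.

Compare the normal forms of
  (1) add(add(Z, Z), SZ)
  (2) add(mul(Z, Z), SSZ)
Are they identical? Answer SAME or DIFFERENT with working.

Answer: DIFFERENT — A ⇓ SZ, B ⇓ SSZ

Derivation:
Term A:
  start: add(add(Z, Z), SZ)
  →1  add(Z, SZ)
  →2  SZ

Term B:
  start: add(mul(Z, Z), SSZ)
  →1  add(Z, SSZ)
  →2  SSZ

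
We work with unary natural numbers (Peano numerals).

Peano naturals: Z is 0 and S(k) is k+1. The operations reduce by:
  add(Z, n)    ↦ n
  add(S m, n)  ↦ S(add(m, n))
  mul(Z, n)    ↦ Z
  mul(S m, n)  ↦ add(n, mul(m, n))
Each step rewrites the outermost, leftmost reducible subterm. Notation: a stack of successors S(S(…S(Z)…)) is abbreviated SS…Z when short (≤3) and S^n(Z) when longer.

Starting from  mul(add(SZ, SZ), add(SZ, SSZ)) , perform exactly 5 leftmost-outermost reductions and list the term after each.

Answer: after 5 steps: S(add(SSZ, mul(add(Z, SZ), add(SZ, SSZ))))

Derivation:
  start: mul(add(SZ, SZ), add(SZ, SSZ))
  →1  mul(S(add(Z, SZ)), add(SZ, SSZ))
  →2  add(add(SZ, SSZ), mul(add(Z, SZ), add(SZ, SSZ)))
  →3  add(S(add(Z, SSZ)), mul(add(Z, SZ), add(SZ, SSZ)))
  →4  S(add(add(Z, SSZ), mul(add(Z, SZ), add(SZ, SSZ))))
  →5  S(add(SSZ, mul(add(Z, SZ), add(SZ, SSZ))))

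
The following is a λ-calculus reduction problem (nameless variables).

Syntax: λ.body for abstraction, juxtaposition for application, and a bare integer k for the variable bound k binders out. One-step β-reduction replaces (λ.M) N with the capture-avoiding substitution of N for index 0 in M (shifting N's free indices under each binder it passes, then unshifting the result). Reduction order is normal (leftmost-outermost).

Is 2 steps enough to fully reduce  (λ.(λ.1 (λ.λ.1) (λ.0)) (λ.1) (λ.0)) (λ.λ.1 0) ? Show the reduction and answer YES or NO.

Answer: NO — after 2 steps the term is (λ.λ.1 0) (λ.λ.1) (λ.0) (λ.0), not yet normal

Derivation:
  start: (λ.(λ.1 (λ.λ.1) (λ.0)) (λ.1) (λ.0)) (λ.λ.1 0)
  →1  (λ.(λ.λ.1 0) (λ.λ.1) (λ.0)) (λ.λ.λ.1 0) (λ.0)
  →2  (λ.λ.1 0) (λ.λ.1) (λ.0) (λ.0)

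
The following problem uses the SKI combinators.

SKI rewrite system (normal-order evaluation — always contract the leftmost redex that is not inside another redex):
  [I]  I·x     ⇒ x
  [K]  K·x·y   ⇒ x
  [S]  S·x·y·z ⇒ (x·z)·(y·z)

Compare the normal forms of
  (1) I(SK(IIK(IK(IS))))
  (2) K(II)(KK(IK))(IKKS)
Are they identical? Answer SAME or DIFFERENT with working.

Answer: DIFFERENT — A ⇓ SK(K(KS)), B ⇓ K

Derivation:
Term A:
  start: I(SK(IIK(IK(IS))))
  [1] SK(IIK(IK(IS)))
  [2] SK(IK(IK(IS)))
  [3] SK(K(IK(IS)))
  [4] SK(K(K(IS)))
  [5] SK(K(KS))

Term B:
  start: K(II)(KK(IK))(IKKS)
  [1] II(IKKS)
  [2] I(IKKS)
  [3] IKKS
  [4] KKS
  [5] K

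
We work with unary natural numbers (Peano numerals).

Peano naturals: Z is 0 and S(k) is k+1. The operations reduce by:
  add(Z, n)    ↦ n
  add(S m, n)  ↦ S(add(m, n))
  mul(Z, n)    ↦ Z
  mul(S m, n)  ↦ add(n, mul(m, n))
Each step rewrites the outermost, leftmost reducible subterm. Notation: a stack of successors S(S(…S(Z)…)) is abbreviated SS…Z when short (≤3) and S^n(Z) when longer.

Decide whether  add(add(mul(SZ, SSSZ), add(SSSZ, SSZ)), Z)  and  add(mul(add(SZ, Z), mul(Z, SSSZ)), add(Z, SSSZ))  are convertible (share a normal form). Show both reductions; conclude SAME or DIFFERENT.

Answer: DIFFERENT — A ⇓ S^8(Z), B ⇓ SSSZ

Reduction:
Term A:
  start: add(add(mul(SZ, SSSZ), add(SSSZ, SSZ)), Z)
  →1  add(add(add(SSSZ, mul(Z, SSSZ)), add(SSSZ, SSZ)), Z)
  →2  add(add(S(add(SSZ, mul(Z, SSSZ))), add(SSSZ, SSZ)), Z)
  →3  add(S(add(add(SSZ, mul(Z, SSSZ)), add(SSSZ, SSZ))), Z)
  →4  S(add(add(add(SSZ, mul(Z, SSSZ)), add(SSSZ, SSZ)), Z))
  →5  S(add(add(S(add(SZ, mul(Z, SSSZ))), add(SSSZ, SSZ)), Z))
  →6  S(add(S(add(add(SZ, mul(Z, SSSZ)), add(SSSZ, SSZ))), Z))
  →7  S(S(add(add(add(SZ, mul(Z, SSSZ)), add(SSSZ, SSZ)), Z)))
  →8  S(S(add(add(S(add(Z, mul(Z, SSSZ))), add(SSSZ, SSZ)), Z)))
  →9  S(S(add(S(add(add(Z, mul(Z, SSSZ)), add(SSSZ, SSZ))), Z)))
  →10  S(S(S(add(add(add(Z, mul(Z, SSSZ)), add(SSSZ, SSZ)), Z))))
  →11  S(S(S(add(add(mul(Z, SSSZ), add(SSSZ, SSZ)), Z))))
  →12  S(S(S(add(add(Z, add(SSSZ, SSZ)), Z))))
  →13  S(S(S(add(add(SSSZ, SSZ), Z))))
  →14  S(S(S(add(S(add(SSZ, SSZ)), Z))))
  →15  S(S(S(S(add(add(SSZ, SSZ), Z)))))
  →16  S(S(S(S(add(S(add(SZ, SSZ)), Z)))))
  →17  S(S(S(S(S(add(add(SZ, SSZ), Z))))))
  →18  S(S(S(S(S(add(S(add(Z, SSZ)), Z))))))
  →19  S(S(S(S(S(S(add(add(Z, SSZ), Z)))))))
  →20  S(S(S(S(S(S(add(SSZ, Z)))))))
  →21  S(S(S(S(S(S(S(add(SZ, Z))))))))
  →22  S(S(S(S(S(S(S(S(add(Z, Z)))))))))
  →23  S^8(Z)

Term B:
  start: add(mul(add(SZ, Z), mul(Z, SSSZ)), add(Z, SSSZ))
  →1  add(mul(S(add(Z, Z)), mul(Z, SSSZ)), add(Z, SSSZ))
  →2  add(add(mul(Z, SSSZ), mul(add(Z, Z), mul(Z, SSSZ))), add(Z, SSSZ))
  →3  add(add(Z, mul(add(Z, Z), mul(Z, SSSZ))), add(Z, SSSZ))
  →4  add(mul(add(Z, Z), mul(Z, SSSZ)), add(Z, SSSZ))
  →5  add(mul(Z, mul(Z, SSSZ)), add(Z, SSSZ))
  →6  add(Z, add(Z, SSSZ))
  →7  add(Z, SSSZ)
  →8  SSSZ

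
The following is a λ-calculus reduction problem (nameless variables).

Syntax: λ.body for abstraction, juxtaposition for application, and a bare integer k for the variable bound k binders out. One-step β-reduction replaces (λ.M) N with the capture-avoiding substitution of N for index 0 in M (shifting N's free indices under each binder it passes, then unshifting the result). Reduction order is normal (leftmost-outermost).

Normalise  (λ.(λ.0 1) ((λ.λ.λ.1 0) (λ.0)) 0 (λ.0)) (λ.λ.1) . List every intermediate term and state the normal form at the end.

Answer: normal form = λ.λ.1  (in 7 steps)

Derivation:
  start: (λ.(λ.0 1) ((λ.λ.λ.1 0) (λ.0)) 0 (λ.0)) (λ.λ.1)
  →1  (λ.0 (λ.λ.1)) ((λ.λ.λ.1 0) (λ.0)) (λ.λ.1) (λ.0)
  →2  (λ.λ.λ.1 0) (λ.0) (λ.λ.1) (λ.λ.1) (λ.0)
  →3  (λ.λ.1 0) (λ.λ.1) (λ.λ.1) (λ.0)
  →4  (λ.(λ.λ.1) 0) (λ.λ.1) (λ.0)
  →5  (λ.λ.1) (λ.λ.1) (λ.0)
  →6  (λ.λ.λ.1) (λ.0)
  →7  λ.λ.1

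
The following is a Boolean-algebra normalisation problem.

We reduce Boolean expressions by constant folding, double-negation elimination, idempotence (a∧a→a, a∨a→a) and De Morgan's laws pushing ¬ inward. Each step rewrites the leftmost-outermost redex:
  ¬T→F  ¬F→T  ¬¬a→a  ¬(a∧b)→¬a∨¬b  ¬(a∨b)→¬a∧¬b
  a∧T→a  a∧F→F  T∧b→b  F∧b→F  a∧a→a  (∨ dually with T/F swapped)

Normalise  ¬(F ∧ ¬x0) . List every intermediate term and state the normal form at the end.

  start: ¬(F ∧ ¬x0)
  [1] ¬F ∨ ¬¬x0
  [2] T ∨ ¬¬x0
  [3] T

Answer: normal form = T  (in 3 steps)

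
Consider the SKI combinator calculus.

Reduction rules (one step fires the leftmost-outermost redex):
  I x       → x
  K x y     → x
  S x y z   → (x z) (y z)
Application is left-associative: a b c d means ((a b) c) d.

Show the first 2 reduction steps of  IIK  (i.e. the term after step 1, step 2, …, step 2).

Answer: after 2 steps: K

Working:
  start: IIK
  [1] IK
  [2] K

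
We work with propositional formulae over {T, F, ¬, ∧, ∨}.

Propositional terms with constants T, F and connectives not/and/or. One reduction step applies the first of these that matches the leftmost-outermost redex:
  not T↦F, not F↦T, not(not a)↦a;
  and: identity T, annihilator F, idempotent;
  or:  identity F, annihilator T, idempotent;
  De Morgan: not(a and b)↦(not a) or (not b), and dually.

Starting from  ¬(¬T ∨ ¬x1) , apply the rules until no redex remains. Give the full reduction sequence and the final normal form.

Answer: normal form = x1  (in 4 steps)

Working:
  start: ¬(¬T ∨ ¬x1)
  [1] ¬¬T ∧ ¬¬x1
  [2] T ∧ ¬¬x1
  [3] ¬¬x1
  [4] x1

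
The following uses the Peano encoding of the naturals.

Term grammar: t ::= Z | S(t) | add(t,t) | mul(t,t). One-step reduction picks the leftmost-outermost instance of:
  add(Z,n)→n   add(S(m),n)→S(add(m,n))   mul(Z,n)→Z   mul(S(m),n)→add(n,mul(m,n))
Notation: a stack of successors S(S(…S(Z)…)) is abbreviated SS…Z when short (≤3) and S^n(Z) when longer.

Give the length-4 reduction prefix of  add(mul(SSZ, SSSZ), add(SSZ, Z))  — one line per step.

Answer: after 4 steps: S(add(S(add(SZ, mul(SZ, SSSZ))), add(SSZ, Z)))

Working:
  start: add(mul(SSZ, SSSZ), add(SSZ, Z))
  →1  add(add(SSSZ, mul(SZ, SSSZ)), add(SSZ, Z))
  →2  add(S(add(SSZ, mul(SZ, SSSZ))), add(SSZ, Z))
  →3  S(add(add(SSZ, mul(SZ, SSSZ)), add(SSZ, Z)))
  →4  S(add(S(add(SZ, mul(SZ, SSSZ))), add(SSZ, Z)))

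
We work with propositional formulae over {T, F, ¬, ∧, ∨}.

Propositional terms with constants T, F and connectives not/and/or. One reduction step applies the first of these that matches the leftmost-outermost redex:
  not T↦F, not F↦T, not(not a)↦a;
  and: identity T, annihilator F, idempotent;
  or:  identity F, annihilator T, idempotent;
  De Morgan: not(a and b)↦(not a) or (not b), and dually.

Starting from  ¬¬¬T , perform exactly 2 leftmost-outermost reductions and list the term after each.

  start: ¬¬¬T
  step 1: ¬T
  step 2: F

Answer: after 2 steps: F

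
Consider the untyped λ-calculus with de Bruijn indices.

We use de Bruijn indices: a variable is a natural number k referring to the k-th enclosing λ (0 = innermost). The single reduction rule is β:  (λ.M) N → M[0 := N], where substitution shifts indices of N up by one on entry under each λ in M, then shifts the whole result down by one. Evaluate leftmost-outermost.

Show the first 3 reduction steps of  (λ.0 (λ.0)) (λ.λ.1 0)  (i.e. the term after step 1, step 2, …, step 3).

Answer: after 3 steps: λ.0

Working:
  start: (λ.0 (λ.0)) (λ.λ.1 0)
  →1  (λ.λ.1 0) (λ.0)
  →2  λ.(λ.0) 0
  →3  λ.0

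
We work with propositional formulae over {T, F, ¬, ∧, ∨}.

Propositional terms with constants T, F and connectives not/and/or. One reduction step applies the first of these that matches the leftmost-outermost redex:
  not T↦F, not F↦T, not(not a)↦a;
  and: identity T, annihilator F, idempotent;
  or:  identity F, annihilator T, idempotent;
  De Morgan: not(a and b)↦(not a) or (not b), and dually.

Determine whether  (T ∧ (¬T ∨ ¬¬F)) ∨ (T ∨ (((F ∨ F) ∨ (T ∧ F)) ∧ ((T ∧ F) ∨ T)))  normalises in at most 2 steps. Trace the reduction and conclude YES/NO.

Answer: NO — after 2 steps the term is (F ∨ ¬¬F) ∨ (T ∨ (((F ∨ F) ∨ (T ∧ F)) ∧ ((T ∧ F) ∨ T))), not yet normal

Derivation:
  start: (T ∧ (¬T ∨ ¬¬F)) ∨ (T ∨ (((F ∨ F) ∨ (T ∧ F)) ∧ ((T ∧ F) ∨ T)))
  step 1: (¬T ∨ ¬¬F) ∨ (T ∨ (((F ∨ F) ∨ (T ∧ F)) ∧ ((T ∧ F) ∨ T)))
  step 2: (F ∨ ¬¬F) ∨ (T ∨ (((F ∨ F) ∨ (T ∧ F)) ∧ ((T ∧ F) ∨ T)))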